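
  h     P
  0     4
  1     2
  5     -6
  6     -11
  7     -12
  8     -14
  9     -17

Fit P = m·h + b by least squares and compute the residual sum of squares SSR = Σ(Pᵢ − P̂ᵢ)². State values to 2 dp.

From the data, Σh·h = 256, Σh = 36, Σ1 = 7.
Right-hand side: Σh·P = -443, ΣP = -54.
So MᵀM·[m, b]ᵀ = MᵀP: [[256, 36]; [36, 7]]·[m, b]ᵀ = [-443, -54]ᵀ.
det = 256·7 − 36² = 496.
m = ((-443)·7 − 36·(-54))/496 = -1157/496; b = (256·(-54) − 36·(-443))/496 = 531/124.
Residuals: -35/124, 25/496, 685/496, -319/248, 23/496, 47/124, -143/496; SSR = 1921/496.

SSR = 3.87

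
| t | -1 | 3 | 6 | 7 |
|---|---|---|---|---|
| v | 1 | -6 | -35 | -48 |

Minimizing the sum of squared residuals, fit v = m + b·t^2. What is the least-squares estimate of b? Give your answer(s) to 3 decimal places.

b = -1.034

MᵀM·[m, b]ᵀ = Mᵀv reads: 4·m + 95·b = -88;  95·m + 3779·b = -3665.
(Σ1 = 4, Σt^2 = 95, Σt^2·t^2 = 3779, Σv = -88, Σt^2·v = -3665.)
Δ = 4·3779 − 95² = 6091.
m = ((-88)·3779 − 95·(-3665))/6091 = 15623/6091; b = (4·(-3665) − 95·(-88))/6091 = -6300/6091.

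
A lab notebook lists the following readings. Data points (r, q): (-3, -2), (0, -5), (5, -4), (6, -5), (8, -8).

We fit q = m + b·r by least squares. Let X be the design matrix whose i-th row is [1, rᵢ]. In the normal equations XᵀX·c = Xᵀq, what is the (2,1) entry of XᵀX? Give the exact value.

Row 2 ↔ basis r, column 1 ↔ basis 1, so (XᵀX)_{2,1} = Σᵢ r = (-3)·(1) + (0)·(1) + (5)·(1) + (6)·(1) + (8)·(1) = 16.

16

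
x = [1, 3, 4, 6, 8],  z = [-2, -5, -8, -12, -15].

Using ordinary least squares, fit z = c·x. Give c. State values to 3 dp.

c = -1.913

Normal-equation sums: Σx·x = 126.
And Σx·z = -241.
Normal equations: [[126]]·[c]ᵀ = [-241]ᵀ.
c = (-241)/126 = -1.9127.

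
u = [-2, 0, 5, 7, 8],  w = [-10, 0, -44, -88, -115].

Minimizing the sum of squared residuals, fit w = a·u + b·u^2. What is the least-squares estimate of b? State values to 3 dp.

Sums needed: Σu·u = 142, Σu·u^2 = 972, Σu^2·u^2 = 7138.
Moment sums: Σu·w = -1736, Σu^2·w = -12812.
So MᵀM·[a, b]ᵀ = Mᵀw: [[142, 972]; [972, 7138]]·[a, b]ᵀ = [-1736, -12812]ᵀ.
Eliminating b: 7138·(row 1) − 972·(row 2) gives 68812·a = 7138·(-1736) − 972·(-12812) = 61696, so a = 15424/17203.
Then b = ((-12812) − 972·(15424/17203))/7138 = -32978/17203.

b = -1.917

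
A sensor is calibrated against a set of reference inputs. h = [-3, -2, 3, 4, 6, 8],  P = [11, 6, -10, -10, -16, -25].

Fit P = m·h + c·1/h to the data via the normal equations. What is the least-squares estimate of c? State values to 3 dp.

c = -1.330

From the data, Σh·h = 138, Σh·1/h = 6, Σ1/h·1/h = 37/64.
Moment sums: Σh·P = -411, Σ1/h·P = -439/24.
AᵀA·[m, c]ᵀ = AᵀP becomes [[138, 6]; [6, 37/64]]·[m, c]ᵀ = [-411, -439/24]ᵀ.
Eliminating c: (37/64)·(row 1) − 6·(row 2) gives (1401/32)·m = (37/64)·(-411) − 6·(-439/24) = -8183/64, so m = -8183/2802.
Then c = ((-439/24) − 6·(-8183/2802))/(37/64) = -1864/1401.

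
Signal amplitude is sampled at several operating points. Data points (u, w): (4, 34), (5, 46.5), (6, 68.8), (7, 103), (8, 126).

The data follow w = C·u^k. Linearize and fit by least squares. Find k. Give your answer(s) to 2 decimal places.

k = 1.97

Linearized form: ln w = k·ln u + ln C. From the 5 transformed points,
Σln u = 8.8128, Σ(ln u)² = 15.8331, Σln w = 21.0680, Σln u·ln w = 37.7248.
Equations: 15.8331·k + 8.8128·ln C = 37.7248;  8.8128·k + 5·ln C = 21.0680.
Δ = 15.8331·5 − (8.8128)² = 1.4995; k = (37.7248·5 − 8.8128·21.0680)/1.4995 = 1.97035, ln C = (15.8331·21.0680 − 8.8128·37.7248)/1.4995 = 0.74073.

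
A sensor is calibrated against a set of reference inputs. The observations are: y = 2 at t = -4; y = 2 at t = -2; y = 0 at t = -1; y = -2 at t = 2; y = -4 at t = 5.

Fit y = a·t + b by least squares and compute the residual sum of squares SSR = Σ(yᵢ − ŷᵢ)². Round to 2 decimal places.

Entries of XᵀX: Σt·t = 50, Σt = 0, Σ1 = 5.
For Xᵀy: Σt·y = -36, Σy = -2.
XᵀX·[a, b]ᵀ = Xᵀy becomes [[50, 0]; [0, 5]]·[a, b]ᵀ = [-36, -2]ᵀ.
Determinant 50·5 − 0² = 250.
a = ((-36)·5 − 0·(-2))/250 = -18/25; b = (50·(-2) − 0·(-36))/250 = -2/5.
Residuals: -12/25, 24/25, -8/25, -4/25, 0; SSR = 32/25.

SSR = 1.28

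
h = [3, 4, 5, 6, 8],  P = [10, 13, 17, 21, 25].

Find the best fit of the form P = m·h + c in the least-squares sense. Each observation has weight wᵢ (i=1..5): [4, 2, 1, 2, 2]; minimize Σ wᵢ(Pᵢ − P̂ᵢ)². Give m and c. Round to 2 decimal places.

m = 3.13, c = 0.83

Forming MᵀWM = [[293, 53]; [53, 11]] and MᵀWP = [961, 175]ᵀ gives MᵀWM·[m, c]ᵀ = MᵀWP.
det = 293·11 − 53² = 414.
m = (961·11 − 53·175)/414 = 72/23; c = (293·175 − 53·961)/414 = 19/23.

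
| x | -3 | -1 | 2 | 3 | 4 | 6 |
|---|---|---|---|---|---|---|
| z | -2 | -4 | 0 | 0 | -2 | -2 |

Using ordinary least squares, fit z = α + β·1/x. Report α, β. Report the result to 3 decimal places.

α = -1.634, β = 2.366

The normal system MᵀM·[α, β]ᵀ = Mᵀz is [[6, -1/12]; [-1/12, 25/16]]·[α, β]ᵀ = [-10, 23/6]ᵀ.
det = 6·(25/16) − (-1/12)² = 1349/144.
α = ((-10)·(25/16) − (-1/12)·(23/6))/(1349/144) = -116/71; β = (6·(23/6) − (-1/12)·(-10))/(1349/144) = 168/71.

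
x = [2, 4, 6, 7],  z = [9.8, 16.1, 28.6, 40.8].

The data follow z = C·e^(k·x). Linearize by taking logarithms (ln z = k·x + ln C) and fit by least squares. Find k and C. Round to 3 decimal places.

k = 0.283, C = 5.399

Taking logs, ln z = k·x + ln C, so regress ln z on x.
XᵀX = [[105.0000, 19.0000]; [19.0000, 4]], rhs = [61.7613, 12.1233]ᵀ  (here Σx = 19.0000, Σ(x)² = 105.0000, Σln z = 12.1233, Σx·ln z = 61.7613).
Solving (det = 59.0000): k = 0.28309, ln C = 1.68613, so C = exp(1.68613) = 5.39854.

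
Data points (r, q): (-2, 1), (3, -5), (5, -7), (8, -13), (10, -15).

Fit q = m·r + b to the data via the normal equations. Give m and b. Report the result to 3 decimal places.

m = -1.369, b = -1.230

Compute the Gram sums: Σr·r = 202, Σr = 24, Σ1 = 5.
Right-hand side: Σr·q = -306, Σq = -39.
det = 202·5 − 24² = 434.
m = ((-306)·5 − 24·(-39))/434 = -297/217; b = (202·(-39) − 24·(-306))/434 = -267/217.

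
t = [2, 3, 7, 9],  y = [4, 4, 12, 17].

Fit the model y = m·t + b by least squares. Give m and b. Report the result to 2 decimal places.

m = 1.92, b = -0.81

Sums needed: Σt·t = 143, Σt = 21, Σ1 = 4.
Moment sums: Σt·y = 257, Σy = 37.
Normal equations: [[143, 21]; [21, 4]]·[m, b]ᵀ = [257, 37]ᵀ.
Δ = 143·4 − 21² = 131.
m = (257·4 − 21·37)/131 = 251/131; b = (143·37 − 21·257)/131 = -106/131.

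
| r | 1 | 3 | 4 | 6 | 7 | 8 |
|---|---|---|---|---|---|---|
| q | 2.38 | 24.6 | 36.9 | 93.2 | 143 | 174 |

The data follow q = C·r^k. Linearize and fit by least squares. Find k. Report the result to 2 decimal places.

Let Y = ln q. Fitting Y = k·ln r + ln C by least squares:
Σln r = 8.3020, Σ(ln r)² = 14.4498, Σln q = 22.3347, Σln r·ln q = 37.0310.
Equations: 14.4498·k + 8.3020·ln C = 37.0310;  8.3020·k + 6·ln C = 22.3347.
Δ = 14.4498·6 − (8.3020)² = 17.7753; k = (37.0310·6 − 8.3020·22.3347)/17.7753 = 2.06820, ln C = (14.4498·22.3347 − 8.3020·37.0310)/17.7753 = 0.86075.

k = 2.07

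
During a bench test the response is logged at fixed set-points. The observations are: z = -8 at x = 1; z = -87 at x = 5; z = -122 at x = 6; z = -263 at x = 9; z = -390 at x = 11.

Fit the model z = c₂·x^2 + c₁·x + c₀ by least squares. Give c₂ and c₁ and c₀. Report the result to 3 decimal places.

c₂ = -3.085, c₁ = -1.125, c₀ = -3.938

AᵀA·[c₂, c₁, c₀]ᵀ = Aᵀz reads: 23124·c₂ + 2402·c₁ + 264·c₀ = -75068;  2402·c₂ + 264·c₁ + 32·c₀ = -7832;  264·c₂ + 32·c₁ + 5·c₀ = -870.
Row-reducing yields c₂ = -139676/45283, c₁ = -50938/45283, c₀ = -25478/6469.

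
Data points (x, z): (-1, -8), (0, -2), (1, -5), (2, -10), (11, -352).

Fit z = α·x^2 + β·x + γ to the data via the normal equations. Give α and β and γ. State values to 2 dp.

With design matrix A, AᵀA = [[14659, 1339, 127]; [1339, 127, 13]; [127, 13, 5]] and Aᵀz = [-42645, -3889, -377]ᵀ.
Solving the 3×3 system (Gaussian elimination) gives α = -184565/59871, β = 129146/59871, γ = -54034/19957.

α = -3.08, β = 2.16, γ = -2.71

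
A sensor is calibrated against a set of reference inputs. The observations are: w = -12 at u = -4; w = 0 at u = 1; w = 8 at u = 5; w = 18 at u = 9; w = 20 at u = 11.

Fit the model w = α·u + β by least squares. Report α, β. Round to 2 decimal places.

From the data, Σu·u = 244, Σu = 22, Σ1 = 5.
Right-hand side: Σu·w = 470, Σw = 34.
So AᵀA·[α, β]ᵀ = Aᵀw: [[244, 22]; [22, 5]]·[α, β]ᵀ = [470, 34]ᵀ.
Δ = 244·5 − 22² = 736.
α = (470·5 − 22·34)/736 = 801/368; β = (244·34 − 22·470)/736 = -511/184.

α = 2.18, β = -2.78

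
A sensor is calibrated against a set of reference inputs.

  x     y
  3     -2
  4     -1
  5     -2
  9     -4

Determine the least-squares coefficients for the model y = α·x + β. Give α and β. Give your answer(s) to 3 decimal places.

Setting ∂/∂α … = 0 gives: 131·α + 21·β = -56;  21·α + 4·β = -9.
(Σx·x = 131, Σx = 21, Σ1 = 4, Σx·y = -56, Σy = -9.)
Determinant 131·4 − 21² = 83.
α = ((-56)·4 − 21·(-9))/83 = -35/83; β = (131·(-9) − 21·(-56))/83 = -3/83.

α = -0.422, β = -0.036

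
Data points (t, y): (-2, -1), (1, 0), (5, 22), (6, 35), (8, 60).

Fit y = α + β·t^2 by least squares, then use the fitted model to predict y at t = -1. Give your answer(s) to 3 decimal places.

With design matrix X, XᵀX = [[5, 130]; [130, 6034]] and Xᵀy = [116, 5646]ᵀ.
Determinant 5·6034 − 130² = 13270.
α = (116·6034 − 130·5646)/13270 = -17018/6635; β = (5·5646 − 130·116)/13270 = 1315/1327.
At t = -1: ŷ = (-17018/6635)·(1) + (1315/1327)·(1) = -10443/6635.

ŷ = -1.574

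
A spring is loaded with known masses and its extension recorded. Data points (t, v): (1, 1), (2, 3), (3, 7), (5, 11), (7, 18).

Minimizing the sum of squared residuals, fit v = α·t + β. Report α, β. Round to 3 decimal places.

α = 2.802, β = -2.086

Sums needed: Σt·t = 88, Σt = 18, Σ1 = 5.
And Σt·v = 209, Σv = 40.
So AᵀA·[α, β]ᵀ = Aᵀv: [[88, 18]; [18, 5]]·[α, β]ᵀ = [209, 40]ᵀ.
det = 88·5 − 18² = 116.
α = (209·5 − 18·40)/116 = 325/116; β = (88·40 − 18·209)/116 = -121/58.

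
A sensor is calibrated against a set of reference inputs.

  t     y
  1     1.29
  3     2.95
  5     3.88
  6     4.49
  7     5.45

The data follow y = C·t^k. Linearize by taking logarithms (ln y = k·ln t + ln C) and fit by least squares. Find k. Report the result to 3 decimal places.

k = 0.712

With ln yᵢ as the transformed response and ln tᵢ as the regressor:
AᵀA = [[10.7942, 6.4457]; [6.4457, 5]], rhs = [9.3611, 5.8898]ᵀ  (here Σln t = 6.4457, Σ(ln t)² = 10.7942, Σln y = 5.8898, Σln t·ln y = 9.3611).
Solving (det = 12.4237): k = 0.71168, ln C = 0.26049.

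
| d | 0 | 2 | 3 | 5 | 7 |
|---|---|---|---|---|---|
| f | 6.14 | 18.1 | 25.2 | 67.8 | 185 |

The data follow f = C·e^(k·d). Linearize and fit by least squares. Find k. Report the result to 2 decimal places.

With ln fᵢ as the transformed response and dᵢ as the regressor:
XᵀX = [[87.0000, 17.0000]; [17.0000, 5]], rhs = [73.0977, 17.3745]ᵀ  (here Σd = 17.0000, Σ(d)² = 87.0000, Σln f = 17.3745, Σd·ln f = 73.0977).
Solving (det = 146.0000): k = 0.48029, ln C = 1.84193.

k = 0.48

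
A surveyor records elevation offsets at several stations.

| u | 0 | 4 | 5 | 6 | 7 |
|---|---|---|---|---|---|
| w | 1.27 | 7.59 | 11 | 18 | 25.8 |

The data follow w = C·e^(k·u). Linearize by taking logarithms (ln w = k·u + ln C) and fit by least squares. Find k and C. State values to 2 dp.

k = 0.43, C = 1.29

With ln wᵢ as the transformed response and uᵢ as the regressor:
Over the data: Σu = 22.0000, Σ(u)² = 126.0000, Σln w = 10.8045, Σu·ln w = 60.1917.
Normal system: [[126.0000, 22.0000]; [22.0000, 5]]·[k, ln C]ᵀ = [60.1917, 10.8045]ᵀ.
Solving (det = 146.0000): k = 0.43328, ln C = 0.25445, so C = exp(0.25445) = 1.28975.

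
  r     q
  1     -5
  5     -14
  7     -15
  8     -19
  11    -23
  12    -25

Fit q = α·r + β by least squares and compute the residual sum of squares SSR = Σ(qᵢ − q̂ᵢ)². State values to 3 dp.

MᵀM·[α, β]ᵀ = Mᵀq reads: 404·α + 44·β = -885;  44·α + 6·β = -101.
(Σr·r = 404, Σr = 44, Σ1 = 6, Σr·q = -885, Σq = -101.)
det = 404·6 − 44² = 488.
α = ((-885)·6 − 44·(-101))/488 = -433/244; β = (404·(-101) − 44·(-885))/488 = -233/61.
Residuals: 145/244, -319/244, 303/244, -60/61, 83/244, 7/61; SSR = 1147/244.

SSR = 4.701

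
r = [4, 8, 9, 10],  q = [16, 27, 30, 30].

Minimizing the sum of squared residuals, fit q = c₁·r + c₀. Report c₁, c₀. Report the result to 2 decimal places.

c₁ = 2.49, c₀ = 6.42

With design matrix A, AᵀA = [[261, 31]; [31, 4]] and Aᵀq = [850, 103]ᵀ.
Eliminating c₀: 4·(row 1) − 31·(row 2) gives 83·c₁ = 4·850 − 31·103 = 207, so c₁ = 207/83.
Then c₀ = (103 − 31·(207/83))/4 = 533/83.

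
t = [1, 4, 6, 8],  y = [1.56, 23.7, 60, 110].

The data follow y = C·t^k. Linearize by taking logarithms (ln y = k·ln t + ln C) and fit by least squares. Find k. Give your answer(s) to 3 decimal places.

k = 2.040

Let Y = ln y. Fitting Y = k·ln t + ln C by least squares:
Σln t = 5.2575, Σ(ln t)² = 9.4563, Σln y = 12.4050, Σln t·ln y = 21.4987.
Normal system: [[9.4563, 5.2575]; [5.2575, 4]]·[k, ln C]ᵀ = [21.4987, 12.4050]ᵀ.
Slope k = (n·Σln t·ln y − Σln t·Σln y)/(n·Σ(ln t)² − (Σln t)²) = (4·21.4987 − 5.2575·12.4050)/10.1839 = 2.04006; ln C = (Σln y − k·Σln t)/n = 0.41984.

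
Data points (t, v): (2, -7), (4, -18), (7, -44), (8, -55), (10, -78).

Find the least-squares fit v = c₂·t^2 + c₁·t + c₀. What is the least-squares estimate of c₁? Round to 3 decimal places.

Normal-equation sums: Σt^2·t^2 = 16769, Σt^2·t = 1927, Σt^2 = 233, Σt·t = 233, Σt = 31, Σ1 = 5.
Moment sums: Σt^2·v = -13792, Σt·v = -1614, Σv = -202.
AᵀA·[c₂, c₁, c₀]ᵀ = Aᵀv becomes [[16769, 1927, 233]; [1927, 233, 31]; [233, 31, 5]]·[c₂, c₁, c₀]ᵀ = [-13792, -1614, -202]ᵀ.
Inverting the 3×3 Gram matrix, [c₂, c₁, c₀]ᵀ = [-293/588, -1747/588, 365/294]ᵀ.

c₁ = -2.971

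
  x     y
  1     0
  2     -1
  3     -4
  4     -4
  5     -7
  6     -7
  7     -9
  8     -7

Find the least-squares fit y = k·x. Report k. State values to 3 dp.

k = -1.108

Normal-equation sums: Σx·x = 204.
And Σx·y = -226.
AᵀA·[k]ᵀ = Aᵀy becomes [[204]]·[k]ᵀ = [-226]ᵀ.
k = (-226)/204 = -1.10784.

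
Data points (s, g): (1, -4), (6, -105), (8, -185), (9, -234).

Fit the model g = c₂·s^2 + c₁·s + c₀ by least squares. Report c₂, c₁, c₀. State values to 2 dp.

c₂ = -2.85, c₁ = -0.22, c₀ = -0.94

From the data, Σs^2·s^2 = 11954, Σs^2·s = 1458, Σs^2 = 182, Σs·s = 182, Σs = 24, Σ1 = 4.
For Aᵀg: Σs^2·g = -34578, Σs·g = -4220, Σg = -528.
Normal equations: [[11954, 1458, 182]; [1458, 182, 24]; [182, 24, 4]]·[c₂, c₁, c₀]ᵀ = [-34578, -4220, -528]ᵀ.
Row-reducing yields c₂ = -8010/2809, c₁ = -616/2809, c₀ = -2637/2809.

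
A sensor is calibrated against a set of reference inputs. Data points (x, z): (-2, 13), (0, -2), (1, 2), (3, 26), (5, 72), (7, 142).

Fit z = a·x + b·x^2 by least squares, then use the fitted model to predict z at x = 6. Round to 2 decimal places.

The normal equations are: 88·a + 488·b = 1408;  488·a + 3124·b = 9046.
(Σx·x = 88, Σx·x^2 = 488, Σx^2·x^2 = 3124, Σx·z = 1408, Σx^2·z = 9046.)
Eliminating b: 3124·(row 1) − 488·(row 2) gives 36768·a = 3124·1408 − 488·9046 = -15856, so a = -991/2298.
Then b = (9046 − 488·(-991/2298))/3124 = 6809/2298.
At x = 6: ẑ = (-991/2298)·(6) + (6809/2298)·(36) = 39863/383.

ẑ = 104.08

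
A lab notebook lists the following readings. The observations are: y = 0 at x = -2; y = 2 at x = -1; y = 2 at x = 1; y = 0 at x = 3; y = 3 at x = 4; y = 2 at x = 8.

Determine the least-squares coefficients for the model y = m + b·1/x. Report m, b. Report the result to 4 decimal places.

m = 1.4902, b = 0.2827

Setting ∂/∂m … = 0 gives: 6·m + (5/24)·b = 9;  (5/24)·m + (1405/576)·b = 1.
(Σ1 = 6, Σ1/x = 5/24, Σ1/x·1/x = 1405/576, Σy = 9, Σ1/x·y = 1.)
Eliminating b: (1405/576)·(row 1) − (5/24)·(row 2) gives (8405/576)·m = (1405/576)·9 − (5/24)·1 = 4175/192, so m = 2505/1681.
Then b = (1 − (5/24)·(2505/1681))/(1405/576) = 2376/8405.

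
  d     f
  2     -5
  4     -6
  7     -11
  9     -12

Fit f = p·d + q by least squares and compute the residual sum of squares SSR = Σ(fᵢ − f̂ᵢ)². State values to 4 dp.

From the data, Σd·d = 150, Σd = 22, Σ1 = 4.
For Xᵀf: Σd·f = -219, Σf = -34.
Normal equations: [[150, 22]; [22, 4]]·[p, q]ᵀ = [-219, -34]ᵀ.
det = 150·4 − 22² = 116.
p = ((-219)·4 − 22·(-34))/116 = -32/29; q = (150·(-34) − 22·(-219))/116 = -141/58.
Residuals: -21/58, 49/58, -49/58, 21/58; SSR = 49/29.

SSR = 1.6897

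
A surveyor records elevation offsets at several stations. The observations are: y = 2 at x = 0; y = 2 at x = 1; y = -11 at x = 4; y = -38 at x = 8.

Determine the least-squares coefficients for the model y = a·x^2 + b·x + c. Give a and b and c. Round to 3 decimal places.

Entries of AᵀA: Σx^2·x^2 = 4353, Σx^2·x = 577, Σx^2 = 81, Σx·x = 81, Σx = 13, Σ1 = 4.
For Aᵀy: Σx^2·y = -2606, Σx·y = -346, Σy = -45.
Row-reducing yields a = -75/167, b = -1268/835, c = 2321/835.

a = -0.449, b = -1.519, c = 2.780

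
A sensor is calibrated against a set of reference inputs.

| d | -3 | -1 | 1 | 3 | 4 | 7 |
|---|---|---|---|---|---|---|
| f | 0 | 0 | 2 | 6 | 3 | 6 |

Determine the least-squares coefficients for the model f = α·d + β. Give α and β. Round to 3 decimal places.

α = 0.661, β = 1.622

Entries of MᵀM: Σd·d = 85, Σd = 11, Σ1 = 6.
Moment sums: Σd·f = 74, Σf = 17.
So MᵀM·[α, β]ᵀ = Mᵀf: [[85, 11]; [11, 6]]·[α, β]ᵀ = [74, 17]ᵀ.
Eliminating β: 6·(row 1) − 11·(row 2) gives 389·α = 6·74 − 11·17 = 257, so α = 257/389.
Then β = (17 − 11·(257/389))/6 = 631/389.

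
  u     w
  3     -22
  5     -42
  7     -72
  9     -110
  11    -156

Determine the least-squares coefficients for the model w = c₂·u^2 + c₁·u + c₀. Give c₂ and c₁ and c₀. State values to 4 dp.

Entries of XᵀX: Σu^2·u^2 = 24309, Σu^2·u = 2555, Σu^2 = 285, Σu·u = 285, Σu = 35, Σ1 = 5.
For Xᵀw: Σu^2·w = -32562, Σu·w = -3486, Σw = -402.
XᵀX·[c₂, c₁, c₀]ᵀ = Xᵀw becomes [[24309, 2555, 285]; [2555, 285, 35]; [285, 35, 5]]·[c₂, c₁, c₀]ᵀ = [-32562, -3486, -402]ᵀ.
Row-reducing yields c₂ = -15/14, c₁ = -9/5, c₀ = -471/70.

c₂ = -1.0714, c₁ = -1.8000, c₀ = -6.7286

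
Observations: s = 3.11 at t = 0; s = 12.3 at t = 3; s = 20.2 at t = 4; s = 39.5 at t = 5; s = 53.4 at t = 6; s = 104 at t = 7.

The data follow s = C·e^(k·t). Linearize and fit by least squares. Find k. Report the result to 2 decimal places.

k = 0.50

Let Y = ln s. Fitting Y = k·t + ln C by least squares:
XᵀX = [[135.0000, 25.0000]; [25.0000, 6]], rhs = [94.3106, 18.9484]ᵀ  (here Σt = 25.0000, Σ(t)² = 135.0000, Σln s = 18.9484, Σt·ln s = 94.3106).
Δ = 135.0000·6 − (25.0000)² = 185.0000; k = (94.3106·6 − 25.0000·18.9484)/185.0000 = 0.49813, ln C = (135.0000·18.9484 − 25.0000·94.3106)/185.0000 = 1.08254.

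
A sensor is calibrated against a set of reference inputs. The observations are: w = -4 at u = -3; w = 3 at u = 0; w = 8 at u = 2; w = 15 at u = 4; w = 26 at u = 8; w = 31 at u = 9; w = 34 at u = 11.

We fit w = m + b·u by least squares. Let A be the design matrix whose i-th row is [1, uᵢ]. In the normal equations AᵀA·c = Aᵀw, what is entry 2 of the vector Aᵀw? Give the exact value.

Entry 2 ↔ basis u, so (Aᵀw)_{2} = Σᵢ (u)·wᵢ = (-3)·(-4) + (0)·(3) + (2)·(8) + (4)·(15) + (8)·(26) + (9)·(31) + (11)·(34) = 949.

949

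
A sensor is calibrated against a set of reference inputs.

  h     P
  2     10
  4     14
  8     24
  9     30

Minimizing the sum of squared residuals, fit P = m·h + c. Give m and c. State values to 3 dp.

The normal system XᵀX·[m, c]ᵀ = XᵀP is [[165, 23]; [23, 4]]·[m, c]ᵀ = [538, 78]ᵀ.
Eliminating c: 4·(row 1) − 23·(row 2) gives 131·m = 4·538 − 23·78 = 358, so m = 358/131.
Then c = (78 − 23·(358/131))/4 = 496/131.

m = 2.733, c = 3.786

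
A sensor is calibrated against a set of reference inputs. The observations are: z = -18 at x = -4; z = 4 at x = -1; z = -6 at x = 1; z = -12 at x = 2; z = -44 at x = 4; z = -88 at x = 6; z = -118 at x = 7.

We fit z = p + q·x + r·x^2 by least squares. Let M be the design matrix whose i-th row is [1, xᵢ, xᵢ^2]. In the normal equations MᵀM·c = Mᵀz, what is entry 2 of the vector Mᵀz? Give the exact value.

Entry 2 ↔ basis x, so (Mᵀz)_{2} = Σᵢ (x)·zᵢ = (-4)·(-18) + (-1)·(4) + (1)·(-6) + (2)·(-12) + (4)·(-44) + (6)·(-88) + (7)·(-118) = -1492.

-1492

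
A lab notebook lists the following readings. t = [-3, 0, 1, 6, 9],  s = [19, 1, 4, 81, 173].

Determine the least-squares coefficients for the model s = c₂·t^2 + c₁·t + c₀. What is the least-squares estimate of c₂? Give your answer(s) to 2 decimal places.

c₂ = 2.05

Compute the Gram sums: Σt^2·t^2 = 7939, Σt^2·t = 919, Σt^2 = 127, Σt·t = 127, Σt = 13, Σ1 = 5.
And Σt^2·s = 17104, Σt·s = 1990, Σs = 278.
Normal equations: [[7939, 919, 127]; [919, 127, 13]; [127, 13, 5]]·[c₂, c₁, c₀]ᵀ = [17104, 1990, 278]ᵀ.
Inverting the 3×3 Gram matrix, [c₂, c₁, c₀]ᵀ = [79109/38577, 24736/38577, 23733/12859]ᵀ.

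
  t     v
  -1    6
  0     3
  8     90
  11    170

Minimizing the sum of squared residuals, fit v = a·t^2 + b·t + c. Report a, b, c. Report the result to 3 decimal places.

a = 1.450, b = -0.799, c = 3.414

With design matrix X, XᵀX = [[18738, 1842, 186]; [1842, 186, 18]; [186, 18, 4]] and Xᵀv = [26336, 2584, 269]ᵀ.
Inverting the 3×3 Gram matrix, [a, b, c]ᵀ = [596/411, -3283/4110, 4677/1370]ᵀ.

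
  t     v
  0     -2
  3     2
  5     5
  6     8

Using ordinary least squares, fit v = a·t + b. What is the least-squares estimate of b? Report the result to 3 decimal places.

b = -2.333

Setting ∂/∂a … = 0 gives: 70·a + 14·b = 79;  14·a + 4·b = 13.
Determinant 70·4 − 14² = 84.
a = (79·4 − 14·13)/84 = 67/42; b = (70·13 − 14·79)/84 = -7/3.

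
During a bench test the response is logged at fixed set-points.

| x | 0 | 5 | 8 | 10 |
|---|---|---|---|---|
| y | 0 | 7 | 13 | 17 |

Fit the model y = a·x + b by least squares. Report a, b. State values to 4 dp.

a = 1.6960, b = -0.5022

Compute the Gram sums: Σx·x = 189, Σx = 23, Σ1 = 4.
For Mᵀy: Σx·y = 309, Σy = 37.
So MᵀM·[a, b]ᵀ = Mᵀy: [[189, 23]; [23, 4]]·[a, b]ᵀ = [309, 37]ᵀ.
Eliminating b: 4·(row 1) − 23·(row 2) gives 227·a = 4·309 − 23·37 = 385, so a = 385/227.
Then b = (37 − 23·(385/227))/4 = -114/227.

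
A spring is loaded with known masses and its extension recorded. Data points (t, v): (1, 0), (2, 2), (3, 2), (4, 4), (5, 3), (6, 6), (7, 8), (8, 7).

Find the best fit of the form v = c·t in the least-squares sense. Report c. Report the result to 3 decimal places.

Entries of MᵀM: Σt·t = 204.
And Σt·v = 189.
MᵀM·[c]ᵀ = Mᵀv becomes [[204]]·[c]ᵀ = [189]ᵀ.
c = 189/204 = 0.926471.

c = 0.926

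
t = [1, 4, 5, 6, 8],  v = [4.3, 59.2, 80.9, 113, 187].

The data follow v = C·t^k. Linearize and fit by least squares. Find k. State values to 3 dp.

k = 1.819

Taking logs, ln v = k·ln t + ln C, so regress ln v on ln t.
AᵀA = [[12.0466, 6.8669]; [6.8669, 5]], rhs = [32.0761, 19.8912]ᵀ  (here Σln t = 6.8669, Σ(ln t)² = 12.0466, Σln v = 19.8912, Σln t·ln v = 32.0761).
Slope k = (n·Σln t·ln v − Σln t·Σln v)/(n·Σ(ln t)² − (Σln t)²) = (5·32.0761 − 6.8669·19.8912)/13.0781 = 1.81896; ln C = (Σln v − k·Σln t)/n = 1.48012.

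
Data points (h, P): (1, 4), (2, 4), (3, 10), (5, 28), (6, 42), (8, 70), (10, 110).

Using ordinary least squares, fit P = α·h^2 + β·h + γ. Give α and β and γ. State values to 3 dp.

α = 1.108, β = -0.230, γ = 1.617

Compute the Gram sums: Σh^2·h^2 = 16115, Σh^2·h = 1889, Σh^2 = 239, Σh·h = 239, Σh = 35, Σ1 = 7.
For XᵀP: Σh^2·P = 17802, Σh·P = 2094, ΣP = 268.
Normal equations: [[16115, 1889, 239]; [1889, 239, 35]; [239, 35, 7]]·[α, β, γ]ᵀ = [17802, 2094, 268]ᵀ.
Solving the 3×3 system (Gaussian elimination) gives α = 17753/16027, β = -3691/16027, γ = 25922/16027.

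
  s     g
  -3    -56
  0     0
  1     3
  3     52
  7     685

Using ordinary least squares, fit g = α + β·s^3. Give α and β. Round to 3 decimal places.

Entries of MᵀM: Σ1 = 5, Σs^3 = 344, Σs^3·s^3 = 119108.
And Σg = 684, Σs^3·g = 237874.
MᵀM·[α, β]ᵀ = Mᵀg becomes [[5, 344]; [344, 119108]]·[α, β]ᵀ = [684, 237874]ᵀ.
det = 5·119108 − 344² = 477204.
α = (684·119108 − 344·237874)/477204 = -89696/119301; β = (5·237874 − 344·684)/477204 = 477037/238602.

α = -0.752, β = 1.999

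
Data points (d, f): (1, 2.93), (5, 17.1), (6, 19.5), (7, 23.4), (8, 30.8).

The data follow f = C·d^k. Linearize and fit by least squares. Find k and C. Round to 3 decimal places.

k = 1.095, C = 2.905

Let Y = ln f. Fitting Y = k·ln d + ln C by least squares:
Σln d = 7.4265, Σ(ln d)² = 13.9113, Σln f = 13.4647, Σln d·ln f = 23.1538.
Equations: 13.9113·k + 7.4265·ln C = 23.1538;  7.4265·k + 5·ln C = 13.4647.
Δ = 13.9113·5 − (7.4265)² = 14.4030; k = (23.1538·5 − 7.4265·13.4647)/14.4030 = 1.09509, ln C = (13.9113·13.4647 − 7.4265·23.1538)/14.4030 = 1.06640, so C = exp(1.06640) = 2.90491.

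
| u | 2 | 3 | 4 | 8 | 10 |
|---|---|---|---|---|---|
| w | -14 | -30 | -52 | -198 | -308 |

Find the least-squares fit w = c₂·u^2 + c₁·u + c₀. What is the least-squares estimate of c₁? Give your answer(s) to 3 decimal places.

c₁ = -0.701

Setting ∂/∂c₂ … = 0 gives: 14449·c₂ + 1611·c₁ + 193·c₀ = -44630;  1611·c₂ + 193·c₁ + 27·c₀ = -4990;  193·c₂ + 27·c₁ + 5·c₀ = -602.
(Σu^2·u^2 = 14449, Σu^2·u = 1611, Σu^2 = 193, Σu·u = 193, Σu = 27, Σ1 = 5, Σu^2·w = -44630, Σu·w = -4990, Σw = -602.)
Inverting the 3×3 Gram matrix, [c₂, c₁, c₀]ᵀ = [-6401/2134, -1495/2134, -81/97]ᵀ.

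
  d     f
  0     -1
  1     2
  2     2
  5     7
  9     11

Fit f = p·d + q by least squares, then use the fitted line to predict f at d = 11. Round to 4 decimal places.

MᵀM·[p, q]ᵀ = Mᵀf reads: 111·p + 17·q = 140;  17·p + 5·q = 21.
(Σd·d = 111, Σd = 17, Σ1 = 5, Σd·f = 140, Σf = 21.)
Δ = 111·5 − 17² = 266.
p = (140·5 − 17·21)/266 = 49/38; q = (111·21 − 17·140)/266 = -7/38.
At d = 11: f̂ = (49/38)·(11) + (-7/38)·(1) = 14.

f̂ = 14.0000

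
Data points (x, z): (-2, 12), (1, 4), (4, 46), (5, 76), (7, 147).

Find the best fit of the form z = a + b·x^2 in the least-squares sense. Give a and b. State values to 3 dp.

a = 0.076, b = 2.996

Forming MᵀM = [[5, 95]; [95, 3299]] and Mᵀz = [285, 9891]ᵀ gives MᵀM·[a, b]ᵀ = Mᵀz.
Eliminating b: 3299·(row 1) − 95·(row 2) gives 7470·a = 3299·285 − 95·9891 = 570, so a = 19/249.
Then b = (9891 − 95·(19/249))/3299 = 746/249.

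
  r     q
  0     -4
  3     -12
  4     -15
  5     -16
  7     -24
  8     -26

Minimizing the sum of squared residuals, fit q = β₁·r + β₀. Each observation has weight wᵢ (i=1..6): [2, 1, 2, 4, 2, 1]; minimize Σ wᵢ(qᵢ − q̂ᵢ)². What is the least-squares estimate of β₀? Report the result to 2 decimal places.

β₀ = -3.51

Entries of AᵀWA: Σwᵢ·r·r = 303, Σwᵢ·r = 53, Σwᵢ·1 = 12.
For AᵀWq: Σwᵢ·r·q = -1020, Σwᵢ·q = -188.
Normal equations: [[303, 53]; [53, 12]]·[β₁, β₀]ᵀ = [-1020, -188]ᵀ.
Δ = 303·12 − 53² = 827.
β₁ = ((-1020)·12 − 53·(-188))/827 = -2276/827; β₀ = (303·(-188) − 53·(-1020))/827 = -2904/827.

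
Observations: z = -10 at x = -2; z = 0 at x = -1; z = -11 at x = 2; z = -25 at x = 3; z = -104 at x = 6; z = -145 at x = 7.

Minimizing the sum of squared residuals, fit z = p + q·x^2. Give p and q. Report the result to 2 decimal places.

p = 2.04, q = -2.98

From the data, Σ1 = 6, Σx^2 = 103, Σx^2·x^2 = 3811.
Moment sums: Σz = -295, Σx^2·z = -11158.
Normal equations: [[6, 103]; [103, 3811]]·[p, q]ᵀ = [-295, -11158]ᵀ.
Determinant 6·3811 − 103² = 12257.
p = ((-295)·3811 − 103·(-11158))/12257 = 243/119; q = (6·(-11158) − 103·(-295))/12257 = -36563/12257.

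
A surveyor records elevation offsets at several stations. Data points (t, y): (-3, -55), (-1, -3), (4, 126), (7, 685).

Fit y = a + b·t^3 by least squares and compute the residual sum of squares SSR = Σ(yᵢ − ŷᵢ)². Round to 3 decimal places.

Forming AᵀA = [[4, 379]; [379, 122475]] and Aᵀy = [753, 244507]ᵀ gives AᵀA·[a, b]ᵀ = Aᵀy.
Eliminating b: 122475·(row 1) − 379·(row 2) gives 346259·a = 122475·753 − 379·244507 = -444478, so a = -444478/346259.
Then b = (244507 − 379·(-444478/346259))/122475 = 692641/346259.
Residuals: 101540/346259, 98342/346259, -255912/346259, 56030/346259; SSR = 255912/346259.

SSR = 0.739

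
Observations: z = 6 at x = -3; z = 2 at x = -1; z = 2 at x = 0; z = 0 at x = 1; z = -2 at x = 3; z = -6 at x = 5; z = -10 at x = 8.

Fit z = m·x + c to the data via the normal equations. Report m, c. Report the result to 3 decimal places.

Normal-equation sums: Σx·x = 109, Σx = 13, Σ1 = 7.
For Mᵀz: Σx·z = -136, Σz = -8.
So MᵀM·[m, c]ᵀ = Mᵀz: [[109, 13]; [13, 7]]·[m, c]ᵀ = [-136, -8]ᵀ.
det = 109·7 − 13² = 594.
m = ((-136)·7 − 13·(-8))/594 = -424/297; c = (109·(-8) − 13·(-136))/594 = 448/297.

m = -1.428, c = 1.508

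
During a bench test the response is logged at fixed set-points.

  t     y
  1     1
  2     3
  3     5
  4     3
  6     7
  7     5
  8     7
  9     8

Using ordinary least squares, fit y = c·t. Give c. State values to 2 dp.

XᵀX·[c]ᵀ = Xᵀy reads: 260·c = 239.
(Σt·t = 260, Σt·y = 239.)
Hence c = 239 / 260 ≈ 0.919231.

c = 0.92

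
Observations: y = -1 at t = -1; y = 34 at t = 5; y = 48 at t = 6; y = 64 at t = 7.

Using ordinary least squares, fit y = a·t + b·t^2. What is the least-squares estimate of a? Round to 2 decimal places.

a = 1.42

Entries of AᵀA: Σt·t = 111, Σt·t^2 = 683, Σt^2·t^2 = 4323.
And Σt·y = 907, Σt^2·y = 5713.
Eliminating b: 4323·(row 1) − 683·(row 2) gives 13364·a = 4323·907 − 683·5713 = 18982, so a = 9491/6682.
Then b = (5713 − 683·(9491/6682))/4323 = 7331/6682.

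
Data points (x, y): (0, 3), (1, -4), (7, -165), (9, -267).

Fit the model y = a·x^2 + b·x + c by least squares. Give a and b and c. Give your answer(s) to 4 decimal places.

a = -2.9766, b = -3.1504, c = 2.6225

Compute the Gram sums: Σx^2·x^2 = 8963, Σx^2·x = 1073, Σx^2 = 131, Σx·x = 131, Σx = 17, Σ1 = 4.
Moment sums: Σx^2·y = -29716, Σx·y = -3562, Σy = -433.
Inverting the 3×3 Gram matrix, [a, b, c]ᵀ = [-3179/1068, -16823/5340, 1167/445]ᵀ.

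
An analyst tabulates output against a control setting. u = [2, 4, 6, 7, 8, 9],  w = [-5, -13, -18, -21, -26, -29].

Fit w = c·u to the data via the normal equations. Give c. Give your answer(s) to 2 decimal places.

c = -3.14

Sums needed: Σu·u = 250.
Moment sums: Σu·w = -786.
So AᵀA·[c]ᵀ = Aᵀw: [[250]]·[c]ᵀ = [-786]ᵀ.
Hence c = -786 / 250 ≈ -3.144.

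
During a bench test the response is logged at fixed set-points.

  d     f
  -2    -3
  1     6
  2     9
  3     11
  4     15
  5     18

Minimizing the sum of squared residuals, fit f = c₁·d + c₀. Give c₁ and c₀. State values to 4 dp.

Normal-equation sums: Σd·d = 59, Σd = 13, Σ1 = 6.
And Σd·f = 213, Σf = 56.
MᵀM·[c₁, c₀]ᵀ = Mᵀf becomes [[59, 13]; [13, 6]]·[c₁, c₀]ᵀ = [213, 56]ᵀ.
det = 59·6 − 13² = 185.
c₁ = (213·6 − 13·56)/185 = 110/37; c₀ = (59·56 − 13·213)/185 = 107/37.

c₁ = 2.9730, c₀ = 2.8919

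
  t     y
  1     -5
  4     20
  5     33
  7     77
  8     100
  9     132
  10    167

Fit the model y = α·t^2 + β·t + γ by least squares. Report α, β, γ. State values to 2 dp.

Sums needed: Σt^2·t^2 = 23940, Σt^2·t = 2774, Σt^2 = 336, Σt·t = 336, Σt = 44, Σ1 = 7.
And Σt^2·y = 38705, Σt·y = 4437, Σy = 524.
Normal equations: [[23940, 2774, 336]; [2774, 336, 44]; [336, 44, 7]]·[α, β, γ]ᵀ = [38705, 4437, 524]ᵀ.
Solving the 3×3 system (Gaussian elimination) gives α = 170031/91042, β = -20369/13006, γ = -225054/45521.

α = 1.87, β = -1.57, γ = -4.94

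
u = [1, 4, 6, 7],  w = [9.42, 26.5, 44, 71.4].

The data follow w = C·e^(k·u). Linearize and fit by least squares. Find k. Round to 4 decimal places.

Let Y = ln w. Fitting Y = k·u + ln C by least squares:
Σu = 18.0000, Σ(u)² = 102.0000, Σln w = 13.5725, Σu·ln w = 67.9346.
Normal system: [[102.0000, 18.0000]; [18.0000, 4]]·[k, ln C]ᵀ = [67.9346, 13.5725]ᵀ.
Slope k = (n·Σu·ln w − Σu·Σln w)/(n·Σ(u)² − (Σu)²) = (4·67.9346 − 18.0000·13.5725)/84.0000 = 0.32660; ln C = (Σln w − k·Σu)/n = 1.92343.

k = 0.3266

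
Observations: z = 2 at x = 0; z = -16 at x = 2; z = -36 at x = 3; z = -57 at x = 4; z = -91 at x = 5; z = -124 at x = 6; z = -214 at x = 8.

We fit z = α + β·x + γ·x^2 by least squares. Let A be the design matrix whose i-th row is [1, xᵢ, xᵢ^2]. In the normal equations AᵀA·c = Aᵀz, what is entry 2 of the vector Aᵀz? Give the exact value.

Entry 2 ↔ basis x, so (Aᵀz)_{2} = Σᵢ (x)·zᵢ = (0)·(2) + (2)·(-16) + (3)·(-36) + (4)·(-57) + (5)·(-91) + (6)·(-124) + (8)·(-214) = -3279.

-3279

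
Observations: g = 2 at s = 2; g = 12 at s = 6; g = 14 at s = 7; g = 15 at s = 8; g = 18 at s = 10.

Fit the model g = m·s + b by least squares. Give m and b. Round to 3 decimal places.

m = 2.028, b = -1.188

MᵀM·[m, b]ᵀ = Mᵀg reads: 253·m + 33·b = 474;  33·m + 5·b = 61.
det = 253·5 − 33² = 176.
m = (474·5 − 33·61)/176 = 357/176; b = (253·61 − 33·474)/176 = -19/16.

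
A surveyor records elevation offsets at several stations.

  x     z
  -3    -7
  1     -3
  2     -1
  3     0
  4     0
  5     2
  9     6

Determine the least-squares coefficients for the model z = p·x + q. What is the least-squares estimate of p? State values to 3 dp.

p = 1.085

From the data, Σx·x = 145, Σx = 21, Σ1 = 7.
And Σx·z = 80, Σz = -3.
Eliminating q: 7·(row 1) − 21·(row 2) gives 574·p = 7·80 − 21·(-3) = 623, so p = 89/82.
Then q = ((-3) − 21·(89/82))/7 = -2115/574.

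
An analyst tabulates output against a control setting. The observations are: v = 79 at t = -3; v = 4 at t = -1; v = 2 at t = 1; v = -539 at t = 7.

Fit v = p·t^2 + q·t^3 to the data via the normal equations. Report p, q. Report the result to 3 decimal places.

p = 2.845, q = -1.978

The normal system MᵀM·[p, q]ᵀ = Mᵀv is [[2484, 16564]; [16564, 118380]]·[p, q]ᵀ = [-25694, -187012]ᵀ.
det = 2484·118380 − 16564² = 19689824.
p = ((-25694)·118380 − 16564·(-187012))/19689824 = 7001381/2461228; q = (2484·(-187012) − 16564·(-25694))/19689824 = -4867799/2461228.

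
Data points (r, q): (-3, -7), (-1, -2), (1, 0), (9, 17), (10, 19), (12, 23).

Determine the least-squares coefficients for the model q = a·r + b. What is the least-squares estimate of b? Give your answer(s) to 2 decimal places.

Compute the Gram sums: Σr·r = 336, Σr = 28, Σ1 = 6.
Moment sums: Σr·q = 642, Σq = 50.
So MᵀM·[a, b]ᵀ = Mᵀq: [[336, 28]; [28, 6]]·[a, b]ᵀ = [642, 50]ᵀ.
Eliminating b: 6·(row 1) − 28·(row 2) gives 1232·a = 6·642 − 28·50 = 2452, so a = 613/308.
Then b = (50 − 28·(613/308))/6 = -21/22.

b = -0.95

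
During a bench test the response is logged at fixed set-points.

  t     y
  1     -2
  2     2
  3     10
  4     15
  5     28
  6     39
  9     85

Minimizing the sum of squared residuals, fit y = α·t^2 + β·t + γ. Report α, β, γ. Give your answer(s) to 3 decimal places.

α = 0.904, β = 1.865, γ = -4.927

Entries of MᵀM: Σt^2·t^2 = 8836, Σt^2·t = 1170, Σt^2 = 172, Σt·t = 172, Σt = 30, Σ1 = 7.
Right-hand side: Σt^2·y = 9325, Σt·y = 1231, Σy = 177.
So MᵀM·[α, β, γ]ᵀ = Mᵀy: [[8836, 1170, 172]; [1170, 172, 30]; [172, 30, 7]]·[α, β, γ]ᵀ = [9325, 1231, 177]ᵀ.
Solving the 3×3 system (Gaussian elimination) gives α = 40601/44898, β = 27913/14966, γ = -15802/3207.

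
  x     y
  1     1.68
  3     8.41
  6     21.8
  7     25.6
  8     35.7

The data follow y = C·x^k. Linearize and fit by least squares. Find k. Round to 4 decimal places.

k = 1.4346

Taking logs, ln y = k·ln x + ln C, so regress ln y on ln x.
Σln x = 6.9157, Σ(ln x)² = 12.5280, Σln y = 12.5479, Σln x·ln y = 21.6056.
Normal system: [[12.5280, 6.9157]; [6.9157, 5]]·[k, ln C]ᵀ = [21.6056, 12.5479]ᵀ.
Δ = 12.5280·5 − (6.9157)² = 14.8127; k = (21.6056·5 − 6.9157·12.5479)/14.8127 = 1.43459, ln C = (12.5280·12.5479 − 6.9157·21.6056)/14.8127 = 0.52533.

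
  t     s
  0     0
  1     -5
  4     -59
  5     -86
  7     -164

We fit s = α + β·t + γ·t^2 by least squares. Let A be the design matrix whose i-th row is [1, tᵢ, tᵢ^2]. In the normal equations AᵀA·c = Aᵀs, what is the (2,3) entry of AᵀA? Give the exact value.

Row 2 ↔ basis t, column 3 ↔ basis t^2, so (AᵀA)_{2,3} = Σᵢ (t)·(t^2) = (0)·(0) + (1)·(1) + (4)·(16) + (5)·(25) + (7)·(49) = 533.

533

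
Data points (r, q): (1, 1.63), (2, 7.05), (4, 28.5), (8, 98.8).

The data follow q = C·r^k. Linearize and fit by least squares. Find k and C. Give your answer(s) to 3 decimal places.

k = 1.978, C = 1.715

Taking logs, ln q = k·ln r + ln C, so regress ln q on ln r.
Over the data: Σln r = 4.1589, Σ(ln r)² = 6.7263, Σln q = 10.3846, Σln r·ln q = 15.5488.
Normal system: [[6.7263, 4.1589]; [4.1589, 4]]·[k, ln C]ᵀ = [15.5488, 10.3846]ᵀ.
Solving (det = 9.6091): k = 1.97800, ln C = 0.53959, so C = exp(0.53959) = 1.71530.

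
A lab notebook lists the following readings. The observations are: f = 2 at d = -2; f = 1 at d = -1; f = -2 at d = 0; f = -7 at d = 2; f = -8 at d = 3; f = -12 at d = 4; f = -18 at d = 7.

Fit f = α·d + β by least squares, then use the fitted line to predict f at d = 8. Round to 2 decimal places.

f̂ = -20.41

Setting ∂/∂α … = 0 gives: 83·α + 13·β = -217;  13·α + 7·β = -44.
Determinant 83·7 − 13² = 412.
α = ((-217)·7 − 13·(-44))/412 = -947/412; β = (83·(-44) − 13·(-217))/412 = -831/412.
At d = 8: f̂ = (-947/412)·(8) + (-831/412)·(1) = -8407/412.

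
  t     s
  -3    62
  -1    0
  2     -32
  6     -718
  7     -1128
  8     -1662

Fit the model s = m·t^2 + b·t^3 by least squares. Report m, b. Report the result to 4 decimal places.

Forming MᵀM = [[7891, 57139]; [57139, 427243]] and Mᵀs = [-187058, -1394866]ᵀ gives MᵀM·[m, b]ᵀ = Mᵀs.
Eliminating b: 427243·(row 1) − 57139·(row 2) gives 106509192·m = 427243·(-187058) − 57139·(-1394866) = -217972720, so m = -27246590/13313649.
Then b = ((-1394866) − 57139·(-27246590/13313649))/427243 = -39822568/13313649.

m = -2.0465, b = -2.9911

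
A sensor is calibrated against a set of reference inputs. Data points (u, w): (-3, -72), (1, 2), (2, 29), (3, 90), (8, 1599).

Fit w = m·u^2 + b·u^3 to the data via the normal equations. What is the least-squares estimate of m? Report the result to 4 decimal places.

m = 1.0049

XᵀX·[m, b]ᵀ = Xᵀw reads: 4275·m + 32801·b = 102616;  32801·m + 263667·b = 823296.
(Σu^2·u^2 = 4275, Σu^2·u^3 = 32801, Σu^3·u^3 = 263667, Σu^2·w = 102616, Σu^3·w = 823296.)
det = 4275·263667 − 32801² = 51270824.
m = (102616·263667 − 32801·823296)/51270824 = 6440097/6408853; b = (4275·823296 − 32801·102616)/51270824 = 19210373/6408853.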